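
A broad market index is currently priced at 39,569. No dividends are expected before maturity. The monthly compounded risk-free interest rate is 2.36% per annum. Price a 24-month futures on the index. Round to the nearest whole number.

F = S · (1+r/12)^(12T)
= 39569 × 1.048283
F = 41,480

41,480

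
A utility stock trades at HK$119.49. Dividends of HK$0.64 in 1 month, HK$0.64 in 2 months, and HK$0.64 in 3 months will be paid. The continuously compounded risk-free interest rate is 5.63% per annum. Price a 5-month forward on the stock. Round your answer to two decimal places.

HK$120.38

PV(dividends) I = 0.64·e^(−0.0563·1/12) + 0.64·e^(−0.0563·2/12) + 0.64·e^(−0.0563·3/12)
I = 0.6370 + 0.6340 + 0.6311 = 1.9021
F = (S − I)·e^(rT) = (119.49 − 1.9021) · e^(0.0563·5/12)
= 117.5879 · e^0.023458 = 117.5879 × 1.023735 = HK$120.38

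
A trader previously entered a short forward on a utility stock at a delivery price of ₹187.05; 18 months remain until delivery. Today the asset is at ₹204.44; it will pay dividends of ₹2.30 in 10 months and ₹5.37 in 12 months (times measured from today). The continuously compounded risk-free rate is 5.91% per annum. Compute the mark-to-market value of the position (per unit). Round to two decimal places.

PV(remaining dividends) I = 2.30·e^(−0.0591·10/12) + 5.37·e^(−0.0591·12/12) = 7.2513
Current forward F = (S − I)·e^(rT) = (204.44 − 7.2513)·e^(0.0591·18/12) = 197.1887 × 1.092698 = 215.4677
Value (long) = (F − K)·e^(−rT) = (215.4677 − 187.05) × 0.915166 = 26.0069
Short position value = −(long value) = -₹26.01

-₹26.01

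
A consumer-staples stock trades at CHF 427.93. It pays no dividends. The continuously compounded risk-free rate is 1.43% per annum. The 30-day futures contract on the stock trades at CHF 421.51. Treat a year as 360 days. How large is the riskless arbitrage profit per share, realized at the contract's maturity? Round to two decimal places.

CHF 6.93 per share

Fair futures: F* = S·e^(carry·T), with carry = r = 0.0143
F* = 427.93 · e^(0.0143 × 30/360) = 427.93 · e^0.001192 = 427.93 × 1.001193 = CHF 428.4405
Market CHF 421.51 < fair CHF 428.4405: forward underpriced → reverse cash-and-carry (short spot, go long the forward).
At maturity, profit = |F_mkt − F*| = |421.51 − 428.4405| = CHF 6.93 per share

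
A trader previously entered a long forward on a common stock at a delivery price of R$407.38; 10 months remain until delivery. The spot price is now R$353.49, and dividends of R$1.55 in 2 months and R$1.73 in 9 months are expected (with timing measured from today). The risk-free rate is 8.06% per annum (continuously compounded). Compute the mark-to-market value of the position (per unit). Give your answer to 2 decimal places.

PV(remaining dividends) I = 1.55·e^(−0.0806·2/12) + 1.73·e^(−0.0806·9/12) = 3.1578
Current forward F = (S − I)·e^(rT) = (353.49 − 3.1578)·e^(0.0806·10/12) = 350.3322 × 1.069474 = 374.6712
Value (long) = (F − K)·e^(−rT) = (374.6712 − 407.38) × 0.935039 = -30.5840
Value = -R$30.58

-R$30.58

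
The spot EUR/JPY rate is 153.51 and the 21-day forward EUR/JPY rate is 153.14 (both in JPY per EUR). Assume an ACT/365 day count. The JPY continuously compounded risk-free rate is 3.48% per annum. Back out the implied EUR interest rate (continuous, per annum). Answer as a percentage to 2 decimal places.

7.67%

F = S·e^((r_JPY − r_EUR)T) ⇒ r_EUR = r_JPY − ln(F/S)/T
ln(153.14/153.51) = -0.002413; /(21/365) = -0.041940
r_EUR = 0.0348 + 0.041940 = 0.076740
r_EUR = 7.67%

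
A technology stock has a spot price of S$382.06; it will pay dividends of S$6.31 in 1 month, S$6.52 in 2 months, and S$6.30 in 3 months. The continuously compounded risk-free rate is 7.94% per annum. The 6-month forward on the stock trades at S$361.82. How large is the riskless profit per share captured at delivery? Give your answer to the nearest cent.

S$16.07 per share

PV(dividends) I = 6.31·e^(−0.0794·1/12) + 6.52·e^(−0.0794·2/12) + 6.30·e^(−0.0794·3/12) = 18.8789
Fair forward F* = (S − I)·e^(rT) = (382.06 − 18.8789)·e^0.039700 = 363.1811 × 1.040499 = 377.8896
Market S$361.82 < fair 377.8896: forward underpriced → reverse cash-and-carry (short the stock, invest proceeds at r, pay the dividends, go long the forward).
Profit at T = |F_mkt − F*| = |361.82 − 377.8896| = S$16.07 per share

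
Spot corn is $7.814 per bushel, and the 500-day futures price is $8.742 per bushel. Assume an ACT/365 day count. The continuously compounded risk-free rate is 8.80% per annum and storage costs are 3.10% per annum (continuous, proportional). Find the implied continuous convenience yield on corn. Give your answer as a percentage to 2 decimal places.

3.71%

F = S·e^((r+u−y)T) ⇒ (r+u−y) = ln(F/S)/T
ln(8.742/7.814) = 0.112222; /T ⇒ 0.081922
y = r + u − ln(F/S)/T = 0.0880 + 0.0310 − 0.081922 = 0.037078
y = 3.71%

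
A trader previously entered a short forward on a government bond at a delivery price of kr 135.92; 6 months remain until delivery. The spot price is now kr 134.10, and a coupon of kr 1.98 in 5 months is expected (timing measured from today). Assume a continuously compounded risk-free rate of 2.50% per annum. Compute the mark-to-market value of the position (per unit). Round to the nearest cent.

PV(remaining coupons) I = 1.98·e^(−0.0250·5/12) = 1.9595
Current forward F = (S − I)·e^(rT) = (134.10 − 1.9595)·e^(0.0250·6/12) = 132.1405 × 1.012578 = 133.8026
Value (long) = (F − K)·e^(−rT) = (133.8026 − 135.92) × 0.987578 = -2.0911
Short position value = −(long value) = kr 2.09

kr 2.09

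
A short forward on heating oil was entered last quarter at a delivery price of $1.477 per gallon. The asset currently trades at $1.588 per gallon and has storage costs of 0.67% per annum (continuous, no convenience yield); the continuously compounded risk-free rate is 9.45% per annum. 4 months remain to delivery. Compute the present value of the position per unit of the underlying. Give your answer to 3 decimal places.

Current fair forward for the remaining 4 months: F = S·e^((r + u)·T), (r + u) = 0.0945 + 0.0067 = 0.1012
F = 1.588 · e^(0.1012 × 4/12) = 1.588 × 1.034309 = 1.6425
Value of long forward = (F − K)·e^(−rT) = (1.6425 − 1.477) · e^(−0.0945·4/12)
= 0.1655 × 0.968991 = 0.160
Short position value = −(long value) = -$0.160

-$0.160 per gallon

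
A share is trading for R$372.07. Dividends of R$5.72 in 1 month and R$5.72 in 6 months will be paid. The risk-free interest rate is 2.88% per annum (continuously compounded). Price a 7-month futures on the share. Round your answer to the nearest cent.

R$366.84

PV(dividends) I = 5.72·e^(−0.0288·1/12) + 5.72·e^(−0.0288·6/12)
I = 5.7063 + 5.6382 = 11.3445
F = (S − I)·e^(rT) = (372.07 − 11.3445) · e^(0.0288·7/12)
= 360.7255 · e^0.016800 = 360.7255 × 1.016942 = R$366.84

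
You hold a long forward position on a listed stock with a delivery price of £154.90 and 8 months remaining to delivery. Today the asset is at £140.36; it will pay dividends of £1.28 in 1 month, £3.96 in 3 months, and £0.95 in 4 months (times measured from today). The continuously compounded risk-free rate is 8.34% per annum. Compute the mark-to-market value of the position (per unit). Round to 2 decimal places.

PV(remaining dividends) I = 1.28·e^(−0.0834·1/12) + 3.96·e^(−0.0834·3/12) + 0.95·e^(−0.0834·4/12) = 6.0734
Current forward F = (S − I)·e^(rT) = (140.36 − 6.0734)·e^(0.0834·8/12) = 134.2866 × 1.057175 = 141.9644
Value (long) = (F − K)·e^(−rT) = (141.9644 − 154.90) × 0.945917 = -12.2360
Value = -£12.24

-£12.24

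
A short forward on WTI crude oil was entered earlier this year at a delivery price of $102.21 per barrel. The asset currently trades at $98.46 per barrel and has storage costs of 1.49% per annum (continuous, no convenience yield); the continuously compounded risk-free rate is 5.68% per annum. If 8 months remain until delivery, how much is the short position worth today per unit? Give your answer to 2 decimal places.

Current fair forward for the remaining 8 months: F = S·e^((r + u)·T), (r + u) = 0.0568 + 0.0149 = 0.0717
F = 98.46 · e^(0.0717 × 8/12) = 98.46 × 1.048961 = 103.2807
Value of long forward = (F − K)·e^(−rT) = (103.2807 − 102.21) · e^(−0.0568·8/12)
= 1.0707 × 0.962841 = 1.03
Short position value = −(long value) = -$1.03

-$1.03 per barrel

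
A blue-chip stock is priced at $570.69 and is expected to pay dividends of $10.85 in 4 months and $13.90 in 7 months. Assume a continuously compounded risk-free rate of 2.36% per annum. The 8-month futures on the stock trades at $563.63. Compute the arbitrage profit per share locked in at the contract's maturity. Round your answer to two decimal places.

PV(dividends) I = 10.85·e^(−0.0236·4/12) + 13.90·e^(−0.0236·7/12) = 24.4749
Fair futures F* = (S − I)·e^(rT) = (570.69 − 24.4749)·e^0.015733 = 546.2151 × 1.015857 = 554.8764
Market $563.63 > fair 554.8764: forward overpriced → cash-and-carry (borrow at r, buy the stock and collect the dividends, short the forward).
Profit at T = |F_mkt − F*| = |563.63 − 554.8764| = $8.75 per share

$8.75 per share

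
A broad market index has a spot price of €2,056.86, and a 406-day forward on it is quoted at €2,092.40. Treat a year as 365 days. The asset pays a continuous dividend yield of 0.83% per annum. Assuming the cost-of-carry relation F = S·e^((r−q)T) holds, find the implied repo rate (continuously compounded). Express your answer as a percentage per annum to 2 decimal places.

From F = S·e^((r−q)T): (r − q) = ln(F/S)/T
ln(2092.40/2056.86) = ln(1.017279) = 0.017131
(r − q) = 0.017131 / (406/365) = 0.015401
r = ln(F/S)/T + q = 0.015401 + 0.0083 = 0.023701
r = 2.37%

2.37%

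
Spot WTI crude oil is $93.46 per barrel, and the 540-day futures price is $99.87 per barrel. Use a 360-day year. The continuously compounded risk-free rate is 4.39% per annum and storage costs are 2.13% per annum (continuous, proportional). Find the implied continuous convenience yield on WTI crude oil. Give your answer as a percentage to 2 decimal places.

2.10%

F = S·e^((r+u−y)T) ⇒ (r+u−y) = ln(F/S)/T
ln(99.87/93.46) = 0.066336; /T ⇒ 0.044224
y = r + u − ln(F/S)/T = 0.0439 + 0.0213 − 0.044224 = 0.020976
y = 2.10%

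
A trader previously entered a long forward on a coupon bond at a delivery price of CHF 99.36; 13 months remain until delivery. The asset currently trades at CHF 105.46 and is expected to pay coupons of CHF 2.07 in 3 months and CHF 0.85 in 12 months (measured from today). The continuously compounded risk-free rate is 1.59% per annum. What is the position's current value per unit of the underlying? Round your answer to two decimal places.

CHF 4.90

PV(remaining coupons) I = 2.07·e^(−0.0159·3/12) + 0.85·e^(−0.0159·12/12) = 2.8984
Current forward F = (S − I)·e^(rT) = (105.46 − 2.8984)·e^(0.0159·13/12) = 102.5616 × 1.017374 = 104.3435
Value (long) = (F − K)·e^(−rT) = (104.3435 − 99.36) × 0.982923 = 4.8984
Value = CHF 4.90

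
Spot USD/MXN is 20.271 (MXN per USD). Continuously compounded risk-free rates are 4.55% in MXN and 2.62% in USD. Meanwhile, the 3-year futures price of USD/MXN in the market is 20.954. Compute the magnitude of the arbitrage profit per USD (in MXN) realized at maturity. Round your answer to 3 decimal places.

0.525 per USD (in MXN)

Fair futures: F* = S·e^(carry·T), with carry = (r_MXN − r_USD) = 0.0455 − 0.0262 = 0.0193
F* = 20.271 · e^(0.0193 × 3) = 20.271 · e^0.057900 = 20.271 × 1.059609 = 21.4793
Market 20.954 < fair 21.4793: forward underpriced → reverse cash-and-carry (short spot, go long the forward).
At maturity, profit = |F_mkt − F*| = |20.954 − 21.4793| = 0.525 per USD (in MXN)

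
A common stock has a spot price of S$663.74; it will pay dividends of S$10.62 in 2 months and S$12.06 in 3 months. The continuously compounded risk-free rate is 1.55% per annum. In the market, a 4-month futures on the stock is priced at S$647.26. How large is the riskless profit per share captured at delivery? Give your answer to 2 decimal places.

S$2.80 per share

PV(dividends) I = 10.62·e^(−0.0155·2/12) + 12.06·e^(−0.0155·3/12) = 22.6060
Fair futures F* = (S − I)·e^(rT) = (663.74 − 22.6060)·e^0.005167 = 641.1340 × 1.005180 = 644.4551
Market S$647.26 > fair 644.4551: forward overpriced → cash-and-carry (borrow at r, buy the stock and collect the dividends, short the forward).
Profit at T = |F_mkt − F*| = |647.26 − 644.4551| = S$2.80 per share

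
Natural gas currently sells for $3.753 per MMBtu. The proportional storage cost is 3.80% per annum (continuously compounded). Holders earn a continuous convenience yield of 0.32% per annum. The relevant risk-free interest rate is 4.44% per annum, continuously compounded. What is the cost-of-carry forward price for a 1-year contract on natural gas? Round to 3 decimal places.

Net carry = r + u − y = 0.0444 + 0.0380 − 0.0032 = 0.0792
F = S·e^((r+u−y)T) = 3.753 · e^(0.0792 × 1) = 3.753 · e^0.079200
= 3.753 × 1.082421 = $4.062 per MMBtu

$4.062 per MMBtu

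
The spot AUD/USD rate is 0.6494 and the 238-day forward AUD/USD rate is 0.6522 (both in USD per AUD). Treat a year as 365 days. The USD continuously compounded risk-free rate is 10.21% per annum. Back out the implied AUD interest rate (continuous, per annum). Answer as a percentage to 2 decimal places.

9.55%

F = S·e^((r_USD − r_AUD)T) ⇒ r_AUD = r_USD − ln(F/S)/T
ln(0.6522/0.6494) = 0.004302; /(238/365) = 0.006598
r_AUD = 0.1021 − 0.006598 = 0.095502
r_AUD = 9.55%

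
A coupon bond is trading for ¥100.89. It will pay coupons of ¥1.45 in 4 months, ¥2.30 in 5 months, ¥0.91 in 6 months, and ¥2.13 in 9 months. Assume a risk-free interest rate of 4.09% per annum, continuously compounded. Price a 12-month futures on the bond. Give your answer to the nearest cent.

PV(coupons) I = 1.45·e^(−0.0409·4/12) + 2.30·e^(−0.0409·5/12) + 0.91·e^(−0.0409·6/12) + 2.13·e^(−0.0409·9/12)
I = 1.4304 + 2.2611 + 0.8916 + 2.0657 = 6.6488
F = (S − I)·e^(rT) = (100.89 − 6.6488) · e^(0.0409·12/12)
= 94.2412 · e^0.040900 = 94.2412 × 1.041748 = ¥98.18

¥98.18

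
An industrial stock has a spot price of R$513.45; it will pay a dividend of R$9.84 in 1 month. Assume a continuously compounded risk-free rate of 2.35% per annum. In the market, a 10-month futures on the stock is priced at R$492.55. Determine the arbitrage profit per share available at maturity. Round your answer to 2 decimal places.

PV(dividends) I = 9.84·e^(−0.0235·1/12) = 9.8207
Fair futures F* = (S − I)·e^(rT) = (513.45 − 9.8207)·e^0.019583 = 503.6293 × 1.019776 = 513.5891
Market R$492.55 < fair 513.5891: forward underpriced → reverse cash-and-carry (short the stock, invest proceeds at r, pay the dividends, go long the forward).
Profit at T = |F_mkt − F*| = |492.55 − 513.5891| = R$21.04 per share

R$21.04 per share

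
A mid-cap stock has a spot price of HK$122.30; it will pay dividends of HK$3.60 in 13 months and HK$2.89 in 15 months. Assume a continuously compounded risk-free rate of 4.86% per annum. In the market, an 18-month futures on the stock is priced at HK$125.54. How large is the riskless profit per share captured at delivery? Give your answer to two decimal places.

HK$0.59 per share

PV(dividends) I = 3.60·e^(−0.0486·13/12) + 2.89·e^(−0.0486·15/12) = 6.1350
Fair futures F* = (S − I)·e^(rT) = (122.30 − 6.1350)·e^0.072900 = 116.1650 × 1.075623 = 124.9497
Market HK$125.54 > fair 124.9497: forward overpriced → cash-and-carry (borrow at r, buy the stock and collect the dividends, short the forward).
Profit at T = |F_mkt − F*| = |125.54 − 124.9497| = HK$0.59 per share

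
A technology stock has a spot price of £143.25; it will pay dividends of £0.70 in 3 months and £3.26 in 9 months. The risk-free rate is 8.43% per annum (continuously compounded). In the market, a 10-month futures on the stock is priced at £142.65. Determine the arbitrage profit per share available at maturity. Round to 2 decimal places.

PV(dividends) I = 0.70·e^(−0.0843·3/12) + 3.26·e^(−0.0843·9/12) = 3.7457
Fair futures F* = (S − I)·e^(rT) = (143.25 − 3.7457)·e^0.070250 = 139.5043 × 1.072776 = 149.6569
Market £142.65 < fair 149.6569: forward underpriced → reverse cash-and-carry (short the stock, invest proceeds at r, pay the dividends, go long the forward).
Profit at T = |F_mkt − F*| = |142.65 − 149.6569| = £7.01 per share

£7.01 per share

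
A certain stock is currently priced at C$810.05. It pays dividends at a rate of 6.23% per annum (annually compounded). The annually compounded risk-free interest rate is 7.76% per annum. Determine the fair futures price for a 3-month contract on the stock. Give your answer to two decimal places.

C$812.95

F = S · (1+r)^T / (1+q)^T
= 810.05 × 1.018860 / 1.015224 = 810.05 × 1.003581
F = C$812.95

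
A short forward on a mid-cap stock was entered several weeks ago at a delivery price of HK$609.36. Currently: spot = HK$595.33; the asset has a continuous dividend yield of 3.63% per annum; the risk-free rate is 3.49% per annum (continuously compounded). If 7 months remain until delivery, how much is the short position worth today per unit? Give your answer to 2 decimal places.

Current fair forward for the remaining 7 months: F = S·e^((r − q)·T), (r − q) = 0.0349 − 0.0363 = -0.0014
F = 595.33 · e^(-0.0014 × 7/12) = 595.33 × 0.999184 = 594.8442
Value of long forward = (F − K)·e^(−rT) = (594.8442 − 609.36) · e^(−0.0349·7/12)
= -14.5158 × 0.979847 = -14.22
Short position value = −(long value) = HK$14.22

HK$14.22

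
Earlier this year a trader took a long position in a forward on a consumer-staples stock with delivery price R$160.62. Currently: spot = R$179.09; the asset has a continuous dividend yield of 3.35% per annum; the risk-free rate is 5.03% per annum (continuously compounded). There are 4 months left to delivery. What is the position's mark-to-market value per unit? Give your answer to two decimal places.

Current fair forward for the remaining 4 months: F = S·e^((r − q)·T), (r − q) = 0.0503 − 0.0335 = 0.0168
F = 179.09 · e^(0.0168 × 4/12) = 179.09 × 1.005616 = 180.0958
Value of long forward = (F − K)·e^(−rT) = (180.0958 − 160.62) · e^(−0.0503·4/12)
= 19.4758 × 0.983373 = 19.15

R$19.15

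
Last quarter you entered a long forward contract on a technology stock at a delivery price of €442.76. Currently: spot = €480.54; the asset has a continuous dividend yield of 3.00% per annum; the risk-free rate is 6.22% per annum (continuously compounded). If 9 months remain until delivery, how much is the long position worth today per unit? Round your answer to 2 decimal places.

€47.27

Current fair forward for the remaining 9 months: F = S·e^((r − q)·T), (r − q) = 0.0622 − 0.0300 = 0.0322
F = 480.54 · e^(0.0322 × 9/12) = 480.54 × 1.024444 = 492.2863
Value of long forward = (F − K)·e^(−rT) = (492.2863 − 442.76) · e^(−0.0622·9/12)
= 49.5263 × 0.954421 = 47.27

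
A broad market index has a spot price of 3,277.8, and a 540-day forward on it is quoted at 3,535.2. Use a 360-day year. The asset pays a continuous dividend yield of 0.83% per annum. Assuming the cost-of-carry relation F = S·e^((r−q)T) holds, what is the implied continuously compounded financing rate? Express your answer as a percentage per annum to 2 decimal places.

5.87%

From F = S·e^((r−q)T): (r − q) = ln(F/S)/T
ln(3535.2/3277.8) = ln(1.078528) = 0.075597
(r − q) = 0.075597 / (540/360) = 0.050398
r = ln(F/S)/T + q = 0.050398 + 0.0083 = 0.058698
r = 5.87%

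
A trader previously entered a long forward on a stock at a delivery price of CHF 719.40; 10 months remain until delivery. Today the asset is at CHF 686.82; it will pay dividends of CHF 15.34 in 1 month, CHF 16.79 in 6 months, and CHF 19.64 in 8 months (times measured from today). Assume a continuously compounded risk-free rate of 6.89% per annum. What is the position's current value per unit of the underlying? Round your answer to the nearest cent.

-CHF 42.67

PV(remaining dividends) I = 15.34·e^(−0.0689·1/12) + 16.79·e^(−0.0689·6/12) + 19.64·e^(−0.0689·8/12) = 50.2319
Current forward F = (S − I)·e^(rT) = (686.82 − 50.2319)·e^(0.0689·10/12) = 636.5881 × 1.059097 = 674.2085
Value (long) = (F − K)·e^(−rT) = (674.2085 − 719.40) × 0.944201 = -42.6699
Value = -CHF 42.67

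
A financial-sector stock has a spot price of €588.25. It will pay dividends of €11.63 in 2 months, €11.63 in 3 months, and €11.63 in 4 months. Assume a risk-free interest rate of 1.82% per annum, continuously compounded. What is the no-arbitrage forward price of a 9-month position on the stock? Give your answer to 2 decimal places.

€561.13

PV(dividends) I = 11.63·e^(−0.0182·2/12) + 11.63·e^(−0.0182·3/12) + 11.63·e^(−0.0182·4/12)
I = 11.5948 + 11.5772 + 11.5597 = 34.7317
F = (S − I)·e^(rT) = (588.25 − 34.7317) · e^(0.0182·9/12)
= 553.5183 · e^0.013650 = 553.5183 × 1.013744 = €561.13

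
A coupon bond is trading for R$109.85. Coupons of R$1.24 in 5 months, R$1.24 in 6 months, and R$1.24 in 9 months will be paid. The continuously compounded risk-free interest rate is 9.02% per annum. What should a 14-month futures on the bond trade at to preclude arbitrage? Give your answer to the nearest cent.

PV(coupons) I = 1.24·e^(−0.0902·5/12) + 1.24·e^(−0.0902·6/12) + 1.24·e^(−0.0902·9/12)
I = 1.1943 + 1.1853 + 1.1589 = 3.5385
F = (S − I)·e^(rT) = (109.85 − 3.5385) · e^(0.0902·14/12)
= 106.3115 · e^0.105233 = 106.3115 × 1.110969 = R$118.11

R$118.11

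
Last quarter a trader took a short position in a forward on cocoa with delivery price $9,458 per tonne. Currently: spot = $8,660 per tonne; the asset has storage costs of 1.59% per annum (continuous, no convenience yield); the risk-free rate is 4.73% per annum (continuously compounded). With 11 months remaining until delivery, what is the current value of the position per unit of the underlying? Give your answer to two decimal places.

$269.54 per tonne

Current fair forward for the remaining 11 months: F = S·e^((r + u)·T), (r + u) = 0.0473 + 0.0159 = 0.0632
F = 8660 · e^(0.0632 × 11/12) = 8660 × 1.05964435 = 9176.5201
Value of long forward = (F − K)·e^(−rT) = (9176.5201 − 9458) · e^(−0.0473·11/12)
= -281.4799 × 0.95756820 = -269.54
Short position value = −(long value) = $269.54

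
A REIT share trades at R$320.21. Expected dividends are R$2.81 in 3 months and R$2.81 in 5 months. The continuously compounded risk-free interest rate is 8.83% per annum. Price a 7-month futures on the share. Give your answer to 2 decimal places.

PV(dividends) I = 2.81·e^(−0.0883·3/12) + 2.81·e^(−0.0883·5/12)
I = 2.7486 + 2.7085 = 5.4571
F = (S − I)·e^(rT) = (320.21 − 5.4571) · e^(0.0883·7/12)
= 314.7529 · e^0.051508 = 314.7529 × 1.052858 = R$331.39

R$331.39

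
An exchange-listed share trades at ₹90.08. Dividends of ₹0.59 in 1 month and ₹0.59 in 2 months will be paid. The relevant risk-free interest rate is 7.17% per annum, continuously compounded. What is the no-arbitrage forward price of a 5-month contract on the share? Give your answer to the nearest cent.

₹91.61

PV(dividends) I = 0.59·e^(−0.0717·1/12) + 0.59·e^(−0.0717·2/12)
I = 0.5865 + 0.5830 = 1.1695
F = (S − I)·e^(rT) = (90.08 − 1.1695) · e^(0.0717·5/12)
= 88.9105 · e^0.029875 = 88.9105 × 1.030326 = ₹91.61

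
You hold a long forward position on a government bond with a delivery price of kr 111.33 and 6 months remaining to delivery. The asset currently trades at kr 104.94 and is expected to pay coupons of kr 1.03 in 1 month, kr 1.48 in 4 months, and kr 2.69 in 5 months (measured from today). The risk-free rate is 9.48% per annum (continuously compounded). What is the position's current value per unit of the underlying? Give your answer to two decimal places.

PV(remaining coupons) I = 1.03·e^(−0.0948·1/12) + 1.48·e^(−0.0948·4/12) + 2.69·e^(−0.0948·5/12) = 5.0417
Current forward F = (S − I)·e^(rT) = (104.94 − 5.0417)·e^(0.0948·6/12) = 99.8983 × 1.048541 = 104.7475
Value (long) = (F − K)·e^(−rT) = (104.7475 − 111.33) × 0.953706 = -6.2778
Value = -kr 6.28

-kr 6.28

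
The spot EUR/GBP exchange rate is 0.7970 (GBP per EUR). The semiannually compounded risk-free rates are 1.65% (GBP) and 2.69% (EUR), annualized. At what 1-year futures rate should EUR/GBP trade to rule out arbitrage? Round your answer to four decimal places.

By covered interest parity, F = S · (1+r_GBP/2)^(2T) / (1+r_EUR/2)^(2T)
= 0.7970 × 1.016568 / 1.027081 = 0.7970 × 0.989764
F = 0.7888 GBP per EUR

0.7888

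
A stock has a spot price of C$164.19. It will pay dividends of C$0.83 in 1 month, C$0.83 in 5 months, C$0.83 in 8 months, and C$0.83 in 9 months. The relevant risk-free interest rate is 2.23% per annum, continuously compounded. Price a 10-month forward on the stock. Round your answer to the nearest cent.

C$163.92

PV(dividends) I = 0.83·e^(−0.0223·1/12) + 0.83·e^(−0.0223·5/12) + 0.83·e^(−0.0223·8/12) + 0.83·e^(−0.0223·9/12)
I = 0.8285 + 0.8223 + 0.8178 + 0.8162 = 3.2848
F = (S − I)·e^(rT) = (164.19 − 3.2848) · e^(0.0223·10/12)
= 160.9052 · e^0.018583 = 160.9052 × 1.018757 = C$163.92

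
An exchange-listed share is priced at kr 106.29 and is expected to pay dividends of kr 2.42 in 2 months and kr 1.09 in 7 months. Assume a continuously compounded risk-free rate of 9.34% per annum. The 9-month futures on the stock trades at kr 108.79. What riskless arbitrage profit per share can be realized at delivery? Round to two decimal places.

kr 1.55 per share

PV(dividends) I = 2.42·e^(−0.0934·2/12) + 1.09·e^(−0.0934·7/12) = 3.4148
Fair futures F* = (S − I)·e^(rT) = (106.29 − 3.4148)·e^0.070050 = 102.8752 × 1.072562 = 110.3400
Market kr 108.79 < fair 110.3400: forward underpriced → reverse cash-and-carry (short the stock, invest proceeds at r, pay the dividends, go long the forward).
Profit at T = |F_mkt − F*| = |108.79 − 110.3400| = kr 1.55 per share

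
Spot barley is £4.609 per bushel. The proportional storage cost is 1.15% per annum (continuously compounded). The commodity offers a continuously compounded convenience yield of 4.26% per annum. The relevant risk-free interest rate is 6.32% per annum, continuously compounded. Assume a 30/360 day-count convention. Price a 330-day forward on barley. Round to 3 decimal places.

£4.747 per bushel

Net carry = r + u − y = 0.0632 + 0.0115 − 0.0426 = 0.0321
F = S·e^((r+u−y)T) = 4.609 · e^(0.0321 × 330/360) = 4.609 · e^0.029425
= 4.609 × 1.029862 = £4.747 per bushel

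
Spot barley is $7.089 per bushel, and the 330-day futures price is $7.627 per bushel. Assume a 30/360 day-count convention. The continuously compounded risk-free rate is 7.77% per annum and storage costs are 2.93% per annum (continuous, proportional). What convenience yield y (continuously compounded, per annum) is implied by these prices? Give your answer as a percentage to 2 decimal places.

F = S·e^((r+u−y)T) ⇒ (r+u−y) = ln(F/S)/T
ln(7.627/7.089) = 0.073150; /T ⇒ 0.079800
y = r + u − ln(F/S)/T = 0.0777 + 0.0293 − 0.079800 = 0.027200
y = 2.72%

2.72%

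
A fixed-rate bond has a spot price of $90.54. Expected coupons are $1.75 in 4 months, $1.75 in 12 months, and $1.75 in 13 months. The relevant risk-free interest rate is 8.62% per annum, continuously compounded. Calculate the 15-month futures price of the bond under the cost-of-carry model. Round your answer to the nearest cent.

$95.38

PV(coupons) I = 1.75·e^(−0.0862·4/12) + 1.75·e^(−0.0862·12/12) + 1.75·e^(−0.0862·13/12)
I = 1.7004 + 1.6055 + 1.5940 = 4.8999
F = (S − I)·e^(rT) = (90.54 − 4.8999) · e^(0.0862·15/12)
= 85.6401 · e^0.107750 = 85.6401 × 1.113769 = $95.38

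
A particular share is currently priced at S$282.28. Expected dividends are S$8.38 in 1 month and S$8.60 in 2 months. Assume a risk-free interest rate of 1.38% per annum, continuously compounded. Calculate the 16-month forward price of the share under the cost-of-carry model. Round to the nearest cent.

S$270.26

PV(dividends) I = 8.38·e^(−0.0138·1/12) + 8.60·e^(−0.0138·2/12)
I = 8.3704 + 8.5802 = 16.9506
F = (S − I)·e^(rT) = (282.28 − 16.9506) · e^(0.0138·16/12)
= 265.3294 · e^0.018400 = 265.3294 × 1.018570 = S$270.26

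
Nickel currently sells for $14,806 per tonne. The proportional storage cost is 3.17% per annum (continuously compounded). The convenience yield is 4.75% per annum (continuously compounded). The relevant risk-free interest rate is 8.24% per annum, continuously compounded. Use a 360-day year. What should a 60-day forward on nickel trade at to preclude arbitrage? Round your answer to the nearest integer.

Net carry = r + u − y = 0.0824 + 0.0317 − 0.0475 = 0.0666
F = S·e^((r+u−y)T) = 14806 · e^(0.0666 × 60/360) = 14806 · e^0.011100
= 14806 × 1.011162 = $14,971 per tonne

$14,971 per tonne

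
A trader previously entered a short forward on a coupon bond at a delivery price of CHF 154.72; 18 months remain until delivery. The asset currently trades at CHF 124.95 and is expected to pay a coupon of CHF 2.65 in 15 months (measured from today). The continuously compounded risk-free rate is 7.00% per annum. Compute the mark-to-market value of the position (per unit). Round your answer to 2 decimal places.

CHF 16.78

PV(remaining coupons) I = 2.65·e^(−0.0700·15/12) = 2.4280
Current forward F = (S − I)·e^(rT) = (124.95 − 2.4280)·e^(0.0700·18/12) = 122.5220 × 1.110711 = 136.0865
Value (long) = (F − K)·e^(−rT) = (136.0865 − 154.72) × 0.900325 = -16.7762
Short position value = −(long value) = CHF 16.78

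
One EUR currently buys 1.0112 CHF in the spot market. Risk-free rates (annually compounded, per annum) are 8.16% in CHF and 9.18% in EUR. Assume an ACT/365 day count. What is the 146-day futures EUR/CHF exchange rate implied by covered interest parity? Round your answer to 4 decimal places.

1.0074

By covered interest parity, F = S · (1+r_CHF)^T / (1+r_EUR)^T
= 1.0112 × 1.031874 / 1.035755 = 1.0112 × 0.996253
F = 1.0074 CHF per EUR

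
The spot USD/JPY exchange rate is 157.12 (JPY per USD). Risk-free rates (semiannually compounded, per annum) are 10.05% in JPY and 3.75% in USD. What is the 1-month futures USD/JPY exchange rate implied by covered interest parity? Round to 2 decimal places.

By covered interest parity, F = S · (1+r_JPY/2)^(2T) / (1+r_USD/2)^(2T)
= 157.12 × 1.008205 / 1.003101 = 157.12 × 1.005088
F = 157.92 JPY per USD

157.92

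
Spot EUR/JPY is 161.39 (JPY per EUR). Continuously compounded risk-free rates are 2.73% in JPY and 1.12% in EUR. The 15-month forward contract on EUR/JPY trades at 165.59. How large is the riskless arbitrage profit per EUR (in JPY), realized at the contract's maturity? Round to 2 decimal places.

Fair forward: F* = S·e^(carry·T), with carry = (r_JPY − r_EUR) = 0.0273 − 0.0112 = 0.0161
F* = 161.39 · e^(0.0161 × 15/12) = 161.39 · e^0.020125 = 161.39 × 1.020329 = 164.6709
Market 165.59 > fair 164.6709: forward overpriced → cash-and-carry (buy spot, short the forward).
At maturity, profit = |F_mkt − F*| = |165.59 − 164.6709| = 0.92 per EUR (in JPY)

0.92 per EUR (in JPY)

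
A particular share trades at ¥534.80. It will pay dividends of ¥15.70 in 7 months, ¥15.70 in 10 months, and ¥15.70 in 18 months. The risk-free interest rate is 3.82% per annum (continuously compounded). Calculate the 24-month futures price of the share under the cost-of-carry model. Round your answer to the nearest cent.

PV(dividends) I = 15.70·e^(−0.0382·7/12) + 15.70·e^(−0.0382·10/12) + 15.70·e^(−0.0382·18/12)
I = 15.3540 + 15.2081 + 14.8257 = 45.3878
F = (S − I)·e^(rT) = (534.80 − 45.3878) · e^(0.0382·24/12)
= 489.4122 · e^0.076400 = 489.4122 × 1.079394 = ¥528.27

¥528.27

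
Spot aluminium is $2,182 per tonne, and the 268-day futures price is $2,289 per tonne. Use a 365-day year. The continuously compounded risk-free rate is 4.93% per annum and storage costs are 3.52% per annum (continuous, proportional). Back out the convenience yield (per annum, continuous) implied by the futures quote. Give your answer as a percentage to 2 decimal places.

F = S·e^((r+u−y)T) ⇒ (r+u−y) = ln(F/S)/T
ln(2289/2182) = 0.047873; /T ⇒ 0.065200
y = r + u − ln(F/S)/T = 0.0493 + 0.0352 − 0.065200 = 0.019300
y = 1.93%

1.93%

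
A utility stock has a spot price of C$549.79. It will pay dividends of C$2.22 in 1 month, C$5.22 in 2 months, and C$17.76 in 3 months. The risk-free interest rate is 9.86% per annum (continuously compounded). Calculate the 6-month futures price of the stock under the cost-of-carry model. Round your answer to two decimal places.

C$551.66

PV(dividends) I = 2.22·e^(−0.0986·1/12) + 5.22·e^(−0.0986·2/12) + 17.76·e^(−0.0986·3/12)
I = 2.2018 + 5.1349 + 17.3276 = 24.6643
F = (S − I)·e^(rT) = (549.79 − 24.6643) · e^(0.0986·6/12)
= 525.1257 · e^0.049300 = 525.1257 × 1.050535 = C$551.66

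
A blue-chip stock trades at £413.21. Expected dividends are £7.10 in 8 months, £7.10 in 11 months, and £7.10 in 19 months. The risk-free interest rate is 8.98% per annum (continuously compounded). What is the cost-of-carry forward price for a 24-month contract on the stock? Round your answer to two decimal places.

£471.31

PV(dividends) I = 7.10·e^(−0.0898·8/12) + 7.10·e^(−0.0898·11/12) + 7.10·e^(−0.0898·19/12)
I = 6.6874 + 6.5390 + 6.1590 = 19.3854
F = (S − I)·e^(rT) = (413.21 − 19.3854) · e^(0.0898·24/12)
= 393.8246 · e^0.179600 = 393.8246 × 1.196739 = £471.31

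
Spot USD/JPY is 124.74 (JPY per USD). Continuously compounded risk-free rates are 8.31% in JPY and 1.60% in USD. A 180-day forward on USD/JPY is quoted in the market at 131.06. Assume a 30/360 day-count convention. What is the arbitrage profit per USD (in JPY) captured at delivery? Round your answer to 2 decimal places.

2.06 per USD (in JPY)

Fair forward: F* = S·e^(carry·T), with carry = (r_JPY − r_USD) = 0.0831 − 0.0160 = 0.0671
F* = 124.74 · e^(0.0671 × 180/360) = 124.74 · e^0.033550 = 124.74 × 1.034119 = 128.9960
Market 131.06 > fair 128.9960: forward overpriced → cash-and-carry (buy spot, short the forward).
At maturity, profit = |F_mkt − F*| = |131.06 − 128.9960| = 2.06 per USD (in JPY)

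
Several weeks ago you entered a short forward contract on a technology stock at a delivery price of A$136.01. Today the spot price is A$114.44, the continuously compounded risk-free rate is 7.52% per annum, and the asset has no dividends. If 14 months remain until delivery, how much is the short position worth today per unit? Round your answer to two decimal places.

A$10.15

Current fair forward for the remaining 14 months: F = S·e^(r·T), r = 0.0752
F = 114.44 · e^(0.0752 × 14/12) = 114.44 × 1.091697 = 124.9338
Value of long forward = (F − K)·e^(−rT) = (124.9338 − 136.01) · e^(−0.0752·14/12)
= -11.0762 × 0.916005 = -10.15
Short position value = −(long value) = A$10.15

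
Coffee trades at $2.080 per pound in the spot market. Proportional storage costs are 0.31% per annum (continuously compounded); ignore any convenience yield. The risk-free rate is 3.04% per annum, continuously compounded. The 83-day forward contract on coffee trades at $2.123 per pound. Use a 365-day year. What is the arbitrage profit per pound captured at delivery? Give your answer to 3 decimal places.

$0.027 per pound

Fair forward: F* = S·e^(carry·T), with carry = (r + u) = 0.0304 + 0.0031 = 0.0335
F* = 2.080 · e^(0.0335 × 83/365) = 2.080 · e^0.007618 = 2.080 × 1.007647 = $2.0959
Market $2.123 > fair $2.0959: forward overpriced → cash-and-carry (buy spot, short the forward).
At maturity, profit = |F_mkt − F*| = |2.123 − 2.0959| = $0.027 per pound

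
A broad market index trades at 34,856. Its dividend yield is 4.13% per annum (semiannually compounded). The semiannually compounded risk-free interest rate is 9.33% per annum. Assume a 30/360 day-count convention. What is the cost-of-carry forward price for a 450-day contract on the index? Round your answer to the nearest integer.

37,118

F = S · (1+r/2)^(2T) / (1+q/2)^(2T)
= 34856 × 1.120737 / 1.052427 = 34856 × 1.064907
F = 37,118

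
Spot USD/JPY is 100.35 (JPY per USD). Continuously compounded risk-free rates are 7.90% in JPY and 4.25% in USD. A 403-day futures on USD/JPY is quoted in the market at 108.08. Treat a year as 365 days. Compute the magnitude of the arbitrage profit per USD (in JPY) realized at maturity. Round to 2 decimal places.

3.60 per USD (in JPY)

Fair futures: F* = S·e^(carry·T), with carry = (r_JPY − r_USD) = 0.0790 − 0.0425 = 0.0365
F* = 100.35 · e^(0.0365 × 403/365) = 100.35 · e^0.040300 = 100.35 × 1.041123 = 104.4767
Market 108.08 > fair 104.4767: forward overpriced → cash-and-carry (buy spot, short the forward).
At maturity, profit = |F_mkt − F*| = |108.08 − 104.4767| = 3.60 per USD (in JPY)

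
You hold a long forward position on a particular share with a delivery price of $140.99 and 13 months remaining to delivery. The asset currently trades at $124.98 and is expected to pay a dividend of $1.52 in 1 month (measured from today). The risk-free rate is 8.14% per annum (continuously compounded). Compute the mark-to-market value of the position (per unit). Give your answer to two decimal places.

PV(remaining dividends) I = 1.52·e^(−0.0814·1/12) = 1.5097
Current forward F = (S − I)·e^(rT) = (124.98 − 1.5097)·e^(0.0814·13/12) = 123.4703 × 1.092188 = 134.8528
Value (long) = (F − K)·e^(−rT) = (134.8528 − 140.99) × 0.915593 = -5.6192
Value = -$5.62

-$5.62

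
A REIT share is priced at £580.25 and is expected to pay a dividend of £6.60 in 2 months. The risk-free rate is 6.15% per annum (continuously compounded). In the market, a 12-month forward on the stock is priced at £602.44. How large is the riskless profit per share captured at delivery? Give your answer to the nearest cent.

PV(dividends) I = 6.60·e^(−0.0615·2/12) = 6.5327
Fair forward F* = (S − I)·e^(rT) = (580.25 − 6.5327)·e^0.061500 = 573.7173 × 1.063430 = 610.1082
Market £602.44 < fair 610.1082: forward underpriced → reverse cash-and-carry (short the stock, invest proceeds at r, pay the dividends, go long the forward).
Profit at T = |F_mkt − F*| = |602.44 − 610.1082| = £7.67 per share

£7.67 per share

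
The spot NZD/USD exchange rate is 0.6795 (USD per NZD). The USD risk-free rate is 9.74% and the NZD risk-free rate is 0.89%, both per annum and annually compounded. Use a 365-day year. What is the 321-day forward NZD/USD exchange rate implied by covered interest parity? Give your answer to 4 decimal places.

0.7317

By covered interest parity, F = S · (1+r_USD)^T / (1+r_NZD)^T
= 0.6795 × 1.085173 / 1.007823 = 0.6795 × 1.076750
F = 0.7317 USD per NZD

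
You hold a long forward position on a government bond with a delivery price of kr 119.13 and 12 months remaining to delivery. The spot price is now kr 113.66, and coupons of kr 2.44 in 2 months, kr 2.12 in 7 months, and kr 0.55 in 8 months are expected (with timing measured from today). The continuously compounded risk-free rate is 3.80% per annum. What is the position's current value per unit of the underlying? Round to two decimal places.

PV(remaining coupons) I = 2.44·e^(−0.0380·2/12) + 2.12·e^(−0.0380·7/12) + 0.55·e^(−0.0380·8/12) = 5.0344
Current forward F = (S − I)·e^(rT) = (113.66 − 5.0344)·e^(0.0380·12/12) = 108.6256 × 1.038731 = 112.8328
Value (long) = (F − K)·e^(−rT) = (112.8328 − 119.13) × 0.962713 = -6.0624
Value = -kr 6.06

-kr 6.06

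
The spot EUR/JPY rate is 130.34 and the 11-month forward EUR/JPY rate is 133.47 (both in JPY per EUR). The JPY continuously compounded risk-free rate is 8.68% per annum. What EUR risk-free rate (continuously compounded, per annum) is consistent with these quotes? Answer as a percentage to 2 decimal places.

6.09%

F = S·e^((r_JPY − r_EUR)T) ⇒ r_EUR = r_JPY − ln(F/S)/T
ln(133.47/130.34) = 0.023730; /(11/12) = 0.025887
r_EUR = 0.0868 − 0.025887 = 0.060913
r_EUR = 6.09%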